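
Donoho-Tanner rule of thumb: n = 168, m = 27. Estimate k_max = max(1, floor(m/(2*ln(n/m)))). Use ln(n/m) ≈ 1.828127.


n/m = 168/27 = 56/9.
ln(n/m) ≈ 1.828127.
2*ln(n/m) ≈ 3.656254.
m/(2*ln(n/m)) ≈ 27/3.656254 ≈ 7.3846.
floor = 7.
k_max = max(1, 7) = 7.

7


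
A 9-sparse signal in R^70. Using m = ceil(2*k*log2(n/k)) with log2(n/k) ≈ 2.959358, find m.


log2(n/k) = log2(70/9) ≈ 2.959358.
2*k*log2(n/k) ≈ 2*9*2.959358 = 53.268444.
m = ceil(53.268444) = 54.

54


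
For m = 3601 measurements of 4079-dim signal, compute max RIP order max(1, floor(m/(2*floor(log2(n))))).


floor(log2(4079)) = 11.
2*11 = 22.
m/(2*floor(log2(n))) = 3601/22 ≈ 163.6818.
floor = 163.
k = max(1, 163) = 163.

163


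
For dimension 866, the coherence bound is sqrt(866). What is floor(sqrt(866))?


29^2 = 841 <= 866 < 900 = 30^2, so 29 <= sqrt(866) < 30.
floor(sqrt(866)) = 29.

29


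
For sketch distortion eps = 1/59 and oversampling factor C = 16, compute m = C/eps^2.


1/eps = 59.
(1/eps)^2 = 3481.
m = 16*3481 = 55696.

55696


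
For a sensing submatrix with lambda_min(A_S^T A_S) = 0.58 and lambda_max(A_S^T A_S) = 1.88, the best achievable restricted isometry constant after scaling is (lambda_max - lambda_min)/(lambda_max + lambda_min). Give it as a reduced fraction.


lambda_max - lambda_min = 1.88 - 0.58 = 1.30.
lambda_max + lambda_min = 1.88 + 0.58 = 2.46.
delta = 1.30/2.46 = 130/246 = 65/123.

65/123


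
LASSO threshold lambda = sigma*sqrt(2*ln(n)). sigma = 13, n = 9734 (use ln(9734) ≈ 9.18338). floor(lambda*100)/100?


ln(9734) ≈ 9.18338.
2*ln(n) ≈ 18.36676.
sqrt(2*ln(n)) ≈ sqrt(18.36676) ≈ 4.285646.
lambda ≈ 13*4.285646 = 55.713398.
floor(lambda*100)/100 = 55.71.

55.71


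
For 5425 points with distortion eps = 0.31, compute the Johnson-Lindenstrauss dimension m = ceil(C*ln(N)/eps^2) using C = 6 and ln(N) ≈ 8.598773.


ln(5425) ≈ 8.598773.
eps^2 = 0.31^2 = 0.0961.
C*ln(N)/eps^2 ≈ 6*8.598773/0.0961 ≈ 536.8641.
m = ceil(536.8641) = 537.

537


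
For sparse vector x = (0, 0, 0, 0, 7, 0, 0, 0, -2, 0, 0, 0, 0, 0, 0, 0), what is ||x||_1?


Non-zero entries: [(4, 7), (8, -2)]
Absolute values: [7, 2]
||x||_1 = sum = 9.

9


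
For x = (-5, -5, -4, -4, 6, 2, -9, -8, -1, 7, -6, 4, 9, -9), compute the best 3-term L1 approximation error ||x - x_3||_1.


Sorted |x_i| descending: [9, 9, 9, 8, 7, 6, 6, 5, 5, 4, 4, 4, 2, 1]
Keep top 3: [9, 9, 9]
Tail entries: [8, 7, 6, 6, 5, 5, 4, 4, 4, 2, 1]
L1 error = sum of tail = 52.

52


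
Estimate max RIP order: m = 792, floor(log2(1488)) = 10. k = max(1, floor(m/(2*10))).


floor(log2(1488)) = 10.
2*10 = 20.
m/(2*floor(log2(n))) = 792/20 ≈ 39.6.
floor = 39.
k = max(1, 39) = 39.

39


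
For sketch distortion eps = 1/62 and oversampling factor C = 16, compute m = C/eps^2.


1/eps = 62.
(1/eps)^2 = 3844.
m = 16*3844 = 61504.

61504


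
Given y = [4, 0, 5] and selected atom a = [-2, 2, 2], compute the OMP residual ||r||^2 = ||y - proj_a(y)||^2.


a^T a = 12.
a^T y = 2.
coeff = 2/12 = 1/6.
||r||^2 = 122/3.

122/3


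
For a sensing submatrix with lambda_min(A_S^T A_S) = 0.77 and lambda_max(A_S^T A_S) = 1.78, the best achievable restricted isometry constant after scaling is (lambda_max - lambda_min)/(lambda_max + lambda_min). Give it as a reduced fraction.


lambda_max - lambda_min = 1.78 - 0.77 = 1.01.
lambda_max + lambda_min = 1.78 + 0.77 = 2.55.
delta = 1.01/2.55 = 101/255.

101/255


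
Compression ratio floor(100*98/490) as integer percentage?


100*m/n = 100*98/490 ≈ 20.0.
floor = 20.

20


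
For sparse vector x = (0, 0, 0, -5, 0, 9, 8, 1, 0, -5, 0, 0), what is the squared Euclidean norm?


Non-zero entries: [(3, -5), (5, 9), (6, 8), (7, 1), (9, -5)]
Squares: [25, 81, 64, 1, 25]
||x||_2^2 = sum = 196.

196


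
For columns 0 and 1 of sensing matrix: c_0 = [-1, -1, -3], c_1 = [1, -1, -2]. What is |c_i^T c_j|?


Inner product: -1*1 + -1*-1 + -3*-2
Products: [-1, 1, 6]
Sum = 6.
|dot| = 6.

6


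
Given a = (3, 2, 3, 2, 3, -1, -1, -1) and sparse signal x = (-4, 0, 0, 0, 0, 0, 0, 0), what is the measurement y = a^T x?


Non-zero terms: ['3*-4']
Products: [-12]
y = sum = -12.

-12


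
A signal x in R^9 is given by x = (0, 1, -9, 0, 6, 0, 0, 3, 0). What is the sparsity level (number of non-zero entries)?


Non-zero positions: [1, 2, 4, 7].
Sparsity = 4.

4


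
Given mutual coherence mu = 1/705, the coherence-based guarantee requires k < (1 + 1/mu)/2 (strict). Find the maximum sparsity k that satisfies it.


1/mu = 705.
1 + 1/mu = 706.
(1 + 1/mu)/2 = 353 is an integer and the inequality is strict, so k_max = 353 - 1 = 352.

352


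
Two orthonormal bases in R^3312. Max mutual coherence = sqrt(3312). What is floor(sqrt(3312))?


57^2 = 3249 <= 3312 < 3364 = 58^2, so 57 <= sqrt(3312) < 58.
floor(sqrt(3312)) = 57.

57


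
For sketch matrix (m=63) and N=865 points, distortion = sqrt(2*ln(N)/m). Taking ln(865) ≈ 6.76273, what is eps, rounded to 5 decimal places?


ln(865) ≈ 6.76273.
2*ln(N)/m ≈ 2*6.76273/63 ≈ 0.21468984.
eps = sqrt(0.21468984) ≈ 0.4633463 ≈ 0.46335.

0.46335


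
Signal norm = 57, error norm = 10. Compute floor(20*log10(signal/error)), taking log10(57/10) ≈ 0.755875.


||x||/||e|| = 57/10.
log10(57/10) ≈ 0.755875.
20*log10(||x||/||e||) ≈ 20*0.755875 = 15.1175.
floor(15.1175) = 15.

15


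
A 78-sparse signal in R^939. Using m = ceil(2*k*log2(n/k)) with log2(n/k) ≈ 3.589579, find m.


log2(n/k) = log2(939/78) ≈ 3.589579.
2*k*log2(n/k) ≈ 2*78*3.589579 = 559.974324.
m = ceil(559.974324) = 560.

560


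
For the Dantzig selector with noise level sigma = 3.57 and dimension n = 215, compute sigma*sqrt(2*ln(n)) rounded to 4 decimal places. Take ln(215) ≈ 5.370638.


ln(215) ≈ 5.370638.
2*ln(n) ≈ 10.741276.
sqrt(2*ln(n)) ≈ sqrt(10.741276) ≈ 3.277389.
threshold ≈ 3.57*3.277389 = 11.70027873 ≈ 11.7003.

11.7003


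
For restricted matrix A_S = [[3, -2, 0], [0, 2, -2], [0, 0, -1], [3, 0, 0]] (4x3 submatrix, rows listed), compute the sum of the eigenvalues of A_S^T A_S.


Sum of eigenvalues of A_S^T A_S = trace(A_S^T A_S) = sum of squared column norms of A_S.
A_S^T A_S diagonal: [18, 8, 5].
trace = 18 + 8 + 5 = 31.

31


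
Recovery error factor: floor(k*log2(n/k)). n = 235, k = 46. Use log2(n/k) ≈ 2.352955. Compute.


log2(n/k) = log2(235/46) ≈ 2.352955.
k*log2(n/k) ≈ 46*2.352955 = 108.23593.
floor(108.23593) = 108.

108


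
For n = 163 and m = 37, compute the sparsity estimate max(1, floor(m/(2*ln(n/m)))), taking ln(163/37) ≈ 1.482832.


n/m = 163/37.
ln(n/m) ≈ 1.482832.
2*ln(n/m) ≈ 2.965664.
m/(2*ln(n/m)) ≈ 37/2.965664 ≈ 12.4761.
floor = 12.
k_max = max(1, 12) = 12.

12


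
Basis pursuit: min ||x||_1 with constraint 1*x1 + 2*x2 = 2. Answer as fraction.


Axis intercepts:
  x1 = 2, x2 = 0: L1 = 2
  x1 = 0, x2 = 1: L1 = 1
x* = (0, 1)
||x*||_1 = 1.

1


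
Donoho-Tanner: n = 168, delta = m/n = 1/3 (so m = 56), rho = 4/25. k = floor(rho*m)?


m = 1/3*168 = 56.
rho = 4/25.
rho*m = 4/25*56 = 8.96.
k = floor(8.96) = 8.

8


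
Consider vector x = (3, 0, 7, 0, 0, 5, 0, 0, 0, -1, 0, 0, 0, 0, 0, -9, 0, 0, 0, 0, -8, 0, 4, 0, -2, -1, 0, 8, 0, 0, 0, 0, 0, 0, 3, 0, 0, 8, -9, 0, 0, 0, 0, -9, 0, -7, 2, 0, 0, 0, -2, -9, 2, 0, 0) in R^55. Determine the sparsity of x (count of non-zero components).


Non-zero positions: [0, 2, 5, 9, 15, 20, 22, 24, 25, 27, 34, 37, 38, 43, 45, 46, 50, 51, 52].
Sparsity = 19.

19


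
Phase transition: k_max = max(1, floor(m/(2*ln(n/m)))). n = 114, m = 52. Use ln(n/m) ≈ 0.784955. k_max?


n/m = 114/52 = 57/26.
ln(n/m) ≈ 0.784955.
2*ln(n/m) ≈ 1.56991.
m/(2*ln(n/m)) ≈ 52/1.56991 ≈ 33.1229.
floor = 33.
k_max = max(1, 33) = 33.

33


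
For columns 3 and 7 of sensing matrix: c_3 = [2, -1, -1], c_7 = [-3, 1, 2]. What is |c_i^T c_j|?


Inner product: 2*-3 + -1*1 + -1*2
Products: [-6, -1, -2]
Sum = -9.
|dot| = 9.

9


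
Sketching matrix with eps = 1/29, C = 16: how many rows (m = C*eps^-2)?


1/eps = 29.
(1/eps)^2 = 841.
m = 16*841 = 13456.

13456


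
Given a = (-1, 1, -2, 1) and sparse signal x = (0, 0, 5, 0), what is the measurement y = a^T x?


Non-zero terms: ['-2*5']
Products: [-10]
y = sum = -10.

-10


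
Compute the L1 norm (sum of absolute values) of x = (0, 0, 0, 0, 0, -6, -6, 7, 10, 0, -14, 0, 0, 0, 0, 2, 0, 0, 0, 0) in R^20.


Non-zero entries: [(5, -6), (6, -6), (7, 7), (8, 10), (10, -14), (15, 2)]
Absolute values: [6, 6, 7, 10, 14, 2]
||x||_1 = sum = 45.

45


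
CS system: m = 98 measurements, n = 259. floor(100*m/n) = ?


100*m/n = 100*98/259 ≈ 37.8378.
floor = 37.

37


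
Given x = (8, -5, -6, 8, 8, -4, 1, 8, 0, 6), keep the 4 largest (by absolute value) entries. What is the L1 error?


Sorted |x_i| descending: [8, 8, 8, 8, 6, 6, 5, 4, 1, 0]
Keep top 4: [8, 8, 8, 8]
Tail entries: [6, 6, 5, 4, 1, 0]
L1 error = sum of tail = 22.

22


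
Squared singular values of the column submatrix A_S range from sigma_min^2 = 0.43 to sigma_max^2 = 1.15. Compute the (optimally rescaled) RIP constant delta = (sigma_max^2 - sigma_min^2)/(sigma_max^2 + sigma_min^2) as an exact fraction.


lambda_max - lambda_min = 1.15 - 0.43 = 0.72.
lambda_max + lambda_min = 1.15 + 0.43 = 1.58.
delta = 0.72/1.58 = 72/158 = 36/79.

36/79


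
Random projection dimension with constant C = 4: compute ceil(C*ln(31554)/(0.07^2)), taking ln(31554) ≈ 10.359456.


ln(31554) ≈ 10.359456.
eps^2 = 0.07^2 = 0.0049.
C*ln(N)/eps^2 ≈ 4*10.359456/0.0049 ≈ 8456.6988.
m = ceil(8456.6988) = 8457.

8457


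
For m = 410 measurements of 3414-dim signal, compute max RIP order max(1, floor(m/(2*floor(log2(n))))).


floor(log2(3414)) = 11.
2*11 = 22.
m/(2*floor(log2(n))) = 410/22 ≈ 18.6364.
floor = 18.
k = max(1, 18) = 18.

18


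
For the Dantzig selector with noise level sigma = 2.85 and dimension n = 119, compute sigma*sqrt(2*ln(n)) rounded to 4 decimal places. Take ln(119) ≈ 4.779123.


ln(119) ≈ 4.779123.
2*ln(n) ≈ 9.558246.
sqrt(2*ln(n)) ≈ sqrt(9.558246) ≈ 3.091641.
threshold ≈ 2.85*3.091641 = 8.81117685 ≈ 8.8112.

8.8112


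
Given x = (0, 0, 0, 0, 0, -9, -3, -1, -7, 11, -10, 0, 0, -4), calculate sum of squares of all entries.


Non-zero entries: [(5, -9), (6, -3), (7, -1), (8, -7), (9, 11), (10, -10), (13, -4)]
Squares: [81, 9, 1, 49, 121, 100, 16]
||x||_2^2 = sum = 377.

377


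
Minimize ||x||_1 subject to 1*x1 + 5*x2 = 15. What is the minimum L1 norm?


Axis intercepts:
  x1 = 15, x2 = 0: L1 = 15
  x1 = 0, x2 = 3: L1 = 3
x* = (0, 3)
||x*||_1 = 3.

3


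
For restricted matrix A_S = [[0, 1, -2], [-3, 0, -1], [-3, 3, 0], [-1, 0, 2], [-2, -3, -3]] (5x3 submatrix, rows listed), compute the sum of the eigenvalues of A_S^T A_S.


Sum of eigenvalues of A_S^T A_S = trace(A_S^T A_S) = sum of squared column norms of A_S.
A_S^T A_S diagonal: [23, 19, 18].
trace = 23 + 19 + 18 = 60.

60


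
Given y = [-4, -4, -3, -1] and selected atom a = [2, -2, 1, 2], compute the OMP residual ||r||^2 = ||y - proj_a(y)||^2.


a^T a = 13.
a^T y = -5.
coeff = -5/13 = -5/13.
||r||^2 = 521/13.

521/13


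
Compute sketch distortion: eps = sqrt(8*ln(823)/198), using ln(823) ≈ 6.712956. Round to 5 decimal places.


ln(823) ≈ 6.712956.
8*ln(N)/m ≈ 8*6.712956/198 ≈ 0.27123055.
eps = sqrt(0.27123055) ≈ 0.520798 ≈ 0.52080.

0.52080


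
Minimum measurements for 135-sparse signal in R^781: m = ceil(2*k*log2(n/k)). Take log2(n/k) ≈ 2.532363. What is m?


log2(n/k) = log2(781/135) ≈ 2.532363.
2*k*log2(n/k) ≈ 2*135*2.532363 = 683.73801.
m = ceil(683.73801) = 684.

684


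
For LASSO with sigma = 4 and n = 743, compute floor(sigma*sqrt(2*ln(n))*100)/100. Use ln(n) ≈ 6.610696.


ln(743) ≈ 6.610696.
2*ln(n) ≈ 13.221392.
sqrt(2*ln(n)) ≈ sqrt(13.221392) ≈ 3.636123.
lambda ≈ 4*3.636123 = 14.544492.
floor(lambda*100)/100 = 14.54.

14.54


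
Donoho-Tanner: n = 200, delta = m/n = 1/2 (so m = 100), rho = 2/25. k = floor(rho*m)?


m = 1/2*200 = 100.
rho = 2/25.
rho*m = 2/25*100 = 8.
k = floor(8) = 8.

8


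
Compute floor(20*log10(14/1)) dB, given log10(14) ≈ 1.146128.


||x||/||e|| = 14/1 = 14.
log10(14) ≈ 1.146128.
20*log10(||x||/||e||) ≈ 20*1.146128 = 22.92256.
floor(22.92256) = 22.

22


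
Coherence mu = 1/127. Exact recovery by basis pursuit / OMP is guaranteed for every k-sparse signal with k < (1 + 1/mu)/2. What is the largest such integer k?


1/mu = 127.
1 + 1/mu = 128.
(1 + 1/mu)/2 = 64 is an integer and the inequality is strict, so k_max = 64 - 1 = 63.

63


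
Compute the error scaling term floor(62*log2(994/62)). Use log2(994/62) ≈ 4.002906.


log2(n/k) = log2(994/62) ≈ 4.002906.
k*log2(n/k) ≈ 62*4.002906 = 248.180172.
floor(248.180172) = 248.

248


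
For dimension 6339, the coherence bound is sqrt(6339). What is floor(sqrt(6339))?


79^2 = 6241 <= 6339 < 6400 = 80^2, so 79 <= sqrt(6339) < 80.
floor(sqrt(6339)) = 79.

79


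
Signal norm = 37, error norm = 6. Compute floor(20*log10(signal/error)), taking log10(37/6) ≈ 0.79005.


||x||/||e|| = 37/6.
log10(37/6) ≈ 0.79005.
20*log10(||x||/||e||) ≈ 20*0.79005 = 15.801.
floor(15.801) = 15.

15


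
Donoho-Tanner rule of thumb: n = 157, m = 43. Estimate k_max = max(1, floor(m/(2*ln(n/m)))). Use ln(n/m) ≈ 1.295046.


n/m = 157/43.
ln(n/m) ≈ 1.295046.
2*ln(n/m) ≈ 2.590092.
m/(2*ln(n/m)) ≈ 43/2.590092 ≈ 16.6017.
floor = 16.
k_max = max(1, 16) = 16.

16


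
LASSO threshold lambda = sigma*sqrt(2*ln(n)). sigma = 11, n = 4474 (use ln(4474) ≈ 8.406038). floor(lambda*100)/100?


ln(4474) ≈ 8.406038.
2*ln(n) ≈ 16.812076.
sqrt(2*ln(n)) ≈ sqrt(16.812076) ≈ 4.100253.
lambda ≈ 11*4.100253 = 45.102783.
floor(lambda*100)/100 = 45.10.

45.10


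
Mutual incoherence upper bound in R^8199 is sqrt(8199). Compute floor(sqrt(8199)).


90^2 = 8100 <= 8199 < 8281 = 91^2, so 90 <= sqrt(8199) < 91.
floor(sqrt(8199)) = 90.

90


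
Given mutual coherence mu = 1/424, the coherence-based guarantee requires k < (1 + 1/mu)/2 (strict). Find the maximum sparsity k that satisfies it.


1/mu = 424.
1 + 1/mu = 425.
(1 + 1/mu)/2 = 212.5 is not an integer, so k_max = floor(212.5) = 212.

212


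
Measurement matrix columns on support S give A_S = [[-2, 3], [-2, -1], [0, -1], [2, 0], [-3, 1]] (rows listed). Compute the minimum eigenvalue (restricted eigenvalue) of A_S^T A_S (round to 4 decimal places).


A_S^T A_S = [[21, -7], [-7, 12]].
trace = 33.
det = 203.
disc = trace^2 - 4*det = 1089 - 4*203 = 277.
sqrt(277) ≈ 16.643317.
lam_min = (33 - sqrt(277))/2 ≈ (33 - 16.643317)/2 = 8.1783415 ≈ 8.1783.

8.1783


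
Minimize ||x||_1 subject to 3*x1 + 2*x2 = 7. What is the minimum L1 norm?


Axis intercepts:
  x1 = 7/3, x2 = 0: L1 = 7/3
  x1 = 0, x2 = 7/2: L1 = 7/2
x* = (7/3, 0)
||x*||_1 = 7/3.

7/3


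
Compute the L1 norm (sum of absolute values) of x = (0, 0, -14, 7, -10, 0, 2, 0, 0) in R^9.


Non-zero entries: [(2, -14), (3, 7), (4, -10), (6, 2)]
Absolute values: [14, 7, 10, 2]
||x||_1 = sum = 33.

33


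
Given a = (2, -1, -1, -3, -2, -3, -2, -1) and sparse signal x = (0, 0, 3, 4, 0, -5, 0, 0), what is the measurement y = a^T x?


Non-zero terms: ['-1*3', '-3*4', '-3*-5']
Products: [-3, -12, 15]
y = sum = 0.

0


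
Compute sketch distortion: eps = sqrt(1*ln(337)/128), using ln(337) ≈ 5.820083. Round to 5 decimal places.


ln(337) ≈ 5.820083.
1*ln(N)/m ≈ 1*5.820083/128 ≈ 0.0454694.
eps = sqrt(0.0454694) ≈ 0.2132356 ≈ 0.21324.

0.21324


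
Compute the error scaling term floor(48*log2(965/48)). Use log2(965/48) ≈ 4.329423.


log2(n/k) = log2(965/48) ≈ 4.329423.
k*log2(n/k) ≈ 48*4.329423 = 207.812304.
floor(207.812304) = 207.

207


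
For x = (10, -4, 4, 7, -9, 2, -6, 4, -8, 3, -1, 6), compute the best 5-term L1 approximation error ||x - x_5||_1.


Sorted |x_i| descending: [10, 9, 8, 7, 6, 6, 4, 4, 4, 3, 2, 1]
Keep top 5: [10, 9, 8, 7, 6]
Tail entries: [6, 4, 4, 4, 3, 2, 1]
L1 error = sum of tail = 24.

24


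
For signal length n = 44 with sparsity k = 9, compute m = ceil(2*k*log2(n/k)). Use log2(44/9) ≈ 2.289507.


log2(n/k) = log2(44/9) ≈ 2.289507.
2*k*log2(n/k) ≈ 2*9*2.289507 = 41.211126.
m = ceil(41.211126) = 42.

42


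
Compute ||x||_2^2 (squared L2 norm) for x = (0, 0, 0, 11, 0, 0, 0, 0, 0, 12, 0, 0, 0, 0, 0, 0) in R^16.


Non-zero entries: [(3, 11), (9, 12)]
Squares: [121, 144]
||x||_2^2 = sum = 265.

265


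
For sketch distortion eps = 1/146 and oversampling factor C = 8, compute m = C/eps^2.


1/eps = 146.
(1/eps)^2 = 21316.
m = 8*21316 = 170528.

170528


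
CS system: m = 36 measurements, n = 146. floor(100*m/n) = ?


100*m/n = 100*36/146 ≈ 24.6575.
floor = 24.

24


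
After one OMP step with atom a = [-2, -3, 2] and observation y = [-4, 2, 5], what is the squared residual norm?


a^T a = 17.
a^T y = 12.
coeff = 12/17 = 12/17.
||r||^2 = 621/17.

621/17


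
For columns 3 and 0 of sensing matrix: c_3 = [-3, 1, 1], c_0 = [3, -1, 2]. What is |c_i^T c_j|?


Inner product: -3*3 + 1*-1 + 1*2
Products: [-9, -1, 2]
Sum = -8.
|dot| = 8.

8


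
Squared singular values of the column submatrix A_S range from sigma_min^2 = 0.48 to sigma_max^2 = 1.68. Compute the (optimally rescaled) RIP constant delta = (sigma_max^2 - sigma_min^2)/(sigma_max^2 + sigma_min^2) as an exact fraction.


lambda_max - lambda_min = 1.68 - 0.48 = 1.20.
lambda_max + lambda_min = 1.68 + 0.48 = 2.16.
delta = 1.20/2.16 = 120/216 = 5/9.

5/9


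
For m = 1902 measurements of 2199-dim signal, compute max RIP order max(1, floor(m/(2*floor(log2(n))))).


floor(log2(2199)) = 11.
2*11 = 22.
m/(2*floor(log2(n))) = 1902/22 ≈ 86.4545.
floor = 86.
k = max(1, 86) = 86.

86


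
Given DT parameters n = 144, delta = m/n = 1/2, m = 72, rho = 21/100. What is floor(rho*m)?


m = 1/2*144 = 72.
rho = 21/100.
rho*m = 21/100*72 = 15.12.
k = floor(15.12) = 15.

15


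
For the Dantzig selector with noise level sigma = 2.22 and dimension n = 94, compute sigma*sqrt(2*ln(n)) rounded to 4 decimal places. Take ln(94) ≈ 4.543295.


ln(94) ≈ 4.543295.
2*ln(n) ≈ 9.08659.
sqrt(2*ln(n)) ≈ sqrt(9.08659) ≈ 3.014397.
threshold ≈ 2.22*3.014397 = 6.69196134 ≈ 6.6920.

6.6920


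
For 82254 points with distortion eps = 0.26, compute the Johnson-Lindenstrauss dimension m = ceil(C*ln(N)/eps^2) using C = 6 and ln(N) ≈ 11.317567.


ln(82254) ≈ 11.317567.
eps^2 = 0.26^2 = 0.0676.
C*ln(N)/eps^2 ≈ 6*11.317567/0.0676 ≈ 1004.5178.
m = ceil(1004.5178) = 1005.

1005


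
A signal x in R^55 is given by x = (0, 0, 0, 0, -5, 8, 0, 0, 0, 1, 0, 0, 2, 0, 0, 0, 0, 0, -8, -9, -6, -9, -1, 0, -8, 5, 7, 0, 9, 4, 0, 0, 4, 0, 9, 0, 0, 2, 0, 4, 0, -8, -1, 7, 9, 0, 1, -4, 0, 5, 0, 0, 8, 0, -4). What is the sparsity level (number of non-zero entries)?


Non-zero positions: [4, 5, 9, 12, 18, 19, 20, 21, 22, 24, 25, 26, 28, 29, 32, 34, 37, 39, 41, 42, 43, 44, 46, 47, 49, 52, 54].
Sparsity = 27.

27


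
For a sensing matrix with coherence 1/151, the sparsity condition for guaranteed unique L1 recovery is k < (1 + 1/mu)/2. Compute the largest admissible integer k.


1/mu = 151.
1 + 1/mu = 152.
(1 + 1/mu)/2 = 76 is an integer and the inequality is strict, so k_max = 76 - 1 = 75.

75


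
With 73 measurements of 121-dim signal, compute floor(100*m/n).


100*m/n = 100*73/121 ≈ 60.3306.
floor = 60.

60


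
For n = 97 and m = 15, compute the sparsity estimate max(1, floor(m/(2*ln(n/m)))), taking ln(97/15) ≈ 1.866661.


n/m = 97/15.
ln(n/m) ≈ 1.866661.
2*ln(n/m) ≈ 3.733322.
m/(2*ln(n/m)) ≈ 15/3.733322 ≈ 4.0179.
floor = 4.
k_max = max(1, 4) = 4.

4


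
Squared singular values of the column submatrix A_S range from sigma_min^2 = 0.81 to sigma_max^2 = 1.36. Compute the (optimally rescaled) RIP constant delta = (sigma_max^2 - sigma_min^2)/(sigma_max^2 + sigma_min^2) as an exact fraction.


lambda_max - lambda_min = 1.36 - 0.81 = 0.55.
lambda_max + lambda_min = 1.36 + 0.81 = 2.17.
delta = 0.55/2.17 = 55/217.

55/217


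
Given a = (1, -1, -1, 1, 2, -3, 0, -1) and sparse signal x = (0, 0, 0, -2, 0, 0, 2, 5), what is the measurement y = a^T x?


Non-zero terms: ['1*-2', '0*2', '-1*5']
Products: [-2, 0, -5]
y = sum = -7.

-7


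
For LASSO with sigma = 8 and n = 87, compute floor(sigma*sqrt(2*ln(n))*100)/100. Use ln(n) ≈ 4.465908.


ln(87) ≈ 4.465908.
2*ln(n) ≈ 8.931816.
sqrt(2*ln(n)) ≈ sqrt(8.931816) ≈ 2.988614.
lambda ≈ 8*2.988614 = 23.908912.
floor(lambda*100)/100 = 23.90.

23.90


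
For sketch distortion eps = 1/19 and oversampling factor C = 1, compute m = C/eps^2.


1/eps = 19.
(1/eps)^2 = 361.
m = 1*361 = 361.

361


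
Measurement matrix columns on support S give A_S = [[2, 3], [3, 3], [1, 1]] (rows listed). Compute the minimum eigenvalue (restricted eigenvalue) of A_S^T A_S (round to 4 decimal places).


A_S^T A_S = [[14, 16], [16, 19]].
trace = 33.
det = 10.
disc = trace^2 - 4*det = 1089 - 4*10 = 1049.
sqrt(1049) ≈ 32.388269.
lam_min = (33 - sqrt(1049))/2 ≈ (33 - 32.388269)/2 = 0.3058655 ≈ 0.3059.

0.3059


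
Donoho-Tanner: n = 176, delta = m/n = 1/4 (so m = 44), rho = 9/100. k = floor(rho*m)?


m = 1/4*176 = 44.
rho = 9/100.
rho*m = 9/100*44 = 3.96.
k = floor(3.96) = 3.

3


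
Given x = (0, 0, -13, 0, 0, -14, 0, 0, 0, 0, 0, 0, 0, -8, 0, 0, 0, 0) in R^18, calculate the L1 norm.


Non-zero entries: [(2, -13), (5, -14), (13, -8)]
Absolute values: [13, 14, 8]
||x||_1 = sum = 35.

35


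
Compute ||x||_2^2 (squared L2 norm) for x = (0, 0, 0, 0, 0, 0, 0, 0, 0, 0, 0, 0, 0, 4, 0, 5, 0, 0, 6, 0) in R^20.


Non-zero entries: [(13, 4), (15, 5), (18, 6)]
Squares: [16, 25, 36]
||x||_2^2 = sum = 77.

77


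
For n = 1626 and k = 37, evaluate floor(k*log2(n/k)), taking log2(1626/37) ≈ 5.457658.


log2(n/k) = log2(1626/37) ≈ 5.457658.
k*log2(n/k) ≈ 37*5.457658 = 201.933346.
floor(201.933346) = 201.

201


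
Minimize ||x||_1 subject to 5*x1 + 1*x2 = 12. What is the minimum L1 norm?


Axis intercepts:
  x1 = 12/5, x2 = 0: L1 = 12/5
  x1 = 0, x2 = 12: L1 = 12
x* = (12/5, 0)
||x*||_1 = 12/5.

12/5


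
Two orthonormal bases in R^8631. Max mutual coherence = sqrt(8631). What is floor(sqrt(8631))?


92^2 = 8464 <= 8631 < 8649 = 93^2, so 92 <= sqrt(8631) < 93.
floor(sqrt(8631)) = 92.

92


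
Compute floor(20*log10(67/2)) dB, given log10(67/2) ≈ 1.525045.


||x||/||e|| = 67/2.
log10(67/2) ≈ 1.525045.
20*log10(||x||/||e||) ≈ 20*1.525045 = 30.5009.
floor(30.5009) = 30.

30


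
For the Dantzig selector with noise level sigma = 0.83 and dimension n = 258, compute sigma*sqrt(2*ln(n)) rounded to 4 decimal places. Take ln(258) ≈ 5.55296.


ln(258) ≈ 5.55296.
2*ln(n) ≈ 11.10592.
sqrt(2*ln(n)) ≈ sqrt(11.10592) ≈ 3.332555.
threshold ≈ 0.83*3.332555 = 2.76602065 ≈ 2.7660.

2.7660


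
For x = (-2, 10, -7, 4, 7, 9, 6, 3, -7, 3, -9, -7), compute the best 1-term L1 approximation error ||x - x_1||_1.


Sorted |x_i| descending: [10, 9, 9, 7, 7, 7, 7, 6, 4, 3, 3, 2]
Keep top 1: [10]
Tail entries: [9, 9, 7, 7, 7, 7, 6, 4, 3, 3, 2]
L1 error = sum of tail = 64.

64


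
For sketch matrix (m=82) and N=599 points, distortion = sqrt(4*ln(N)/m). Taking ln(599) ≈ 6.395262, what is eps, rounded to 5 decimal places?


ln(599) ≈ 6.395262.
4*ln(N)/m ≈ 4*6.395262/82 ≈ 0.311964.
eps = sqrt(0.311964) ≈ 0.5585374 ≈ 0.55854.

0.55854


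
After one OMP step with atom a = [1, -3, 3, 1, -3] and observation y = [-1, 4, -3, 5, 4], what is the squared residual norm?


a^T a = 29.
a^T y = -29.
coeff = -29/29 = -1.
||r||^2 = 38.

38


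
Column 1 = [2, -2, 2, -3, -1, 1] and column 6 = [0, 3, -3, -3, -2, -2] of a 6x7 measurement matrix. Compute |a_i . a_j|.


Inner product: 2*0 + -2*3 + 2*-3 + -3*-3 + -1*-2 + 1*-2
Products: [0, -6, -6, 9, 2, -2]
Sum = -3.
|dot| = 3.

3


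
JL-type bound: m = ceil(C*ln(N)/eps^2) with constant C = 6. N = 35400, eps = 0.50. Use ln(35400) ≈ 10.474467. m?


ln(35400) ≈ 10.474467.
eps^2 = 0.50^2 = 0.25.
C*ln(N)/eps^2 ≈ 6*10.474467/0.25 ≈ 251.3872.
m = ceil(251.3872) = 252.

252


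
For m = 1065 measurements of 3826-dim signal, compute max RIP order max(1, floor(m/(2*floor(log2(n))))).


floor(log2(3826)) = 11.
2*11 = 22.
m/(2*floor(log2(n))) = 1065/22 ≈ 48.4091.
floor = 48.
k = max(1, 48) = 48.

48


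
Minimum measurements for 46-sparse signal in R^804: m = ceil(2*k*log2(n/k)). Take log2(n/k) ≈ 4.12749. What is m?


log2(n/k) = log2(804/46) ≈ 4.12749.
2*k*log2(n/k) ≈ 2*46*4.12749 = 379.72908.
m = ceil(379.72908) = 380.

380


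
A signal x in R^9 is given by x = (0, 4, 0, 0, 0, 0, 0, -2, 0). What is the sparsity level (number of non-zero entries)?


Non-zero positions: [1, 7].
Sparsity = 2.

2


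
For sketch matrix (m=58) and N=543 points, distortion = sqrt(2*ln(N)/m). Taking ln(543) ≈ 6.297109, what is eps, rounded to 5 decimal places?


ln(543) ≈ 6.297109.
2*ln(N)/m ≈ 2*6.297109/58 ≈ 0.21714169.
eps = sqrt(0.21714169) ≈ 0.4659846 ≈ 0.46598.

0.46598


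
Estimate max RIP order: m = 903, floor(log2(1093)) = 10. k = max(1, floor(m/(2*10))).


floor(log2(1093)) = 10.
2*10 = 20.
m/(2*floor(log2(n))) = 903/20 ≈ 45.15.
floor = 45.
k = max(1, 45) = 45.

45


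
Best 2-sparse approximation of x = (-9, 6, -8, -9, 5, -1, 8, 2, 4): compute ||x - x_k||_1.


Sorted |x_i| descending: [9, 9, 8, 8, 6, 5, 4, 2, 1]
Keep top 2: [9, 9]
Tail entries: [8, 8, 6, 5, 4, 2, 1]
L1 error = sum of tail = 34.

34


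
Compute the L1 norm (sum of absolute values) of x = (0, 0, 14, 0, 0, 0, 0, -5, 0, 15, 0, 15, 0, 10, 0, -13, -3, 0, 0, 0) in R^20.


Non-zero entries: [(2, 14), (7, -5), (9, 15), (11, 15), (13, 10), (15, -13), (16, -3)]
Absolute values: [14, 5, 15, 15, 10, 13, 3]
||x||_1 = sum = 75.

75


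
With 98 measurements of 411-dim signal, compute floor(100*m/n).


100*m/n = 100*98/411 ≈ 23.8443.
floor = 23.

23


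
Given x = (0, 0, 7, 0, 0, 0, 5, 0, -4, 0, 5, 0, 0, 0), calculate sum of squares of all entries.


Non-zero entries: [(2, 7), (6, 5), (8, -4), (10, 5)]
Squares: [49, 25, 16, 25]
||x||_2^2 = sum = 115.

115


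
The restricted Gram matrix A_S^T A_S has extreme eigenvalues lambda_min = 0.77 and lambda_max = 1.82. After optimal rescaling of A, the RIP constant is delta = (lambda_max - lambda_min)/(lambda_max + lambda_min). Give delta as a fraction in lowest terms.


lambda_max - lambda_min = 1.82 - 0.77 = 1.05.
lambda_max + lambda_min = 1.82 + 0.77 = 2.59.
delta = 1.05/2.59 = 105/259 = 15/37.

15/37


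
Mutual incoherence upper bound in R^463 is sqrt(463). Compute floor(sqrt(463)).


21^2 = 441 <= 463 < 484 = 22^2, so 21 <= sqrt(463) < 22.
floor(sqrt(463)) = 21.

21


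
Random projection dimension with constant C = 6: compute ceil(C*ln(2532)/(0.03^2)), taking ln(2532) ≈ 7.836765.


ln(2532) ≈ 7.836765.
eps^2 = 0.03^2 = 0.0009.
C*ln(N)/eps^2 ≈ 6*7.836765/0.0009 ≈ 52245.1.
m = ceil(52245.1) = 52246.

52246


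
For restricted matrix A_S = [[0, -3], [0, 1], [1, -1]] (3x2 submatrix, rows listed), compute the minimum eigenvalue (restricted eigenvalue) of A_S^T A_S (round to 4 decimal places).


A_S^T A_S = [[1, -1], [-1, 11]].
trace = 12.
det = 10.
disc = trace^2 - 4*det = 144 - 4*10 = 104.
sqrt(104) ≈ 10.198039.
lam_min = (12 - sqrt(104))/2 ≈ (12 - 10.198039)/2 = 0.9009805 ≈ 0.9010.

0.9010


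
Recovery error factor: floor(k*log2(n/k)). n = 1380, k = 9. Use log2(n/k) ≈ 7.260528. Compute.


log2(n/k) = log2(1380/9) ≈ 7.260528.
k*log2(n/k) ≈ 9*7.260528 = 65.344752.
floor(65.344752) = 65.

65


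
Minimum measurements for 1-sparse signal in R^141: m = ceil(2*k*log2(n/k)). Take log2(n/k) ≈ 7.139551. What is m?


log2(n/k) = log2(141/1) ≈ 7.139551.
2*k*log2(n/k) ≈ 2*1*7.139551 = 14.279102.
m = ceil(14.279102) = 15.

15


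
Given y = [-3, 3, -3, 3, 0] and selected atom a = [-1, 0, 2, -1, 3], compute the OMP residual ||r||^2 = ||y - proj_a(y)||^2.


a^T a = 15.
a^T y = -6.
coeff = -6/15 = -2/5.
||r||^2 = 168/5.

168/5


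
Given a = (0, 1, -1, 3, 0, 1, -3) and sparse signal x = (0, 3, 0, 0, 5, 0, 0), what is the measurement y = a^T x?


Non-zero terms: ['1*3', '0*5']
Products: [3, 0]
y = sum = 3.

3


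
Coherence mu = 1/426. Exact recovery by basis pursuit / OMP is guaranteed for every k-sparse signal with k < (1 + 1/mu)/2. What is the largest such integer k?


1/mu = 426.
1 + 1/mu = 427.
(1 + 1/mu)/2 = 213.5 is not an integer, so k_max = floor(213.5) = 213.

213


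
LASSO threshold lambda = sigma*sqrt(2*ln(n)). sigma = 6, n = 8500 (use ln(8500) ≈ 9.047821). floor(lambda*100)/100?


ln(8500) ≈ 9.047821.
2*ln(n) ≈ 18.095642.
sqrt(2*ln(n)) ≈ sqrt(18.095642) ≈ 4.253897.
lambda ≈ 6*4.253897 = 25.523382.
floor(lambda*100)/100 = 25.52.

25.52


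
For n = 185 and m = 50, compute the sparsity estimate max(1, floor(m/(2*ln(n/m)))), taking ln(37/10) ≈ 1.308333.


n/m = 185/50 = 37/10.
ln(n/m) ≈ 1.308333.
2*ln(n/m) ≈ 2.616666.
m/(2*ln(n/m)) ≈ 50/2.616666 ≈ 19.1083.
floor = 19.
k_max = max(1, 19) = 19.

19


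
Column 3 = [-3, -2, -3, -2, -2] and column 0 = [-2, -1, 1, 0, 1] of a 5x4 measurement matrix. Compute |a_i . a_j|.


Inner product: -3*-2 + -2*-1 + -3*1 + -2*0 + -2*1
Products: [6, 2, -3, 0, -2]
Sum = 3.
|dot| = 3.

3


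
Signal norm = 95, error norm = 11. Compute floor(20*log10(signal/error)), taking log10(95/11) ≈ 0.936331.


||x||/||e|| = 95/11.
log10(95/11) ≈ 0.936331.
20*log10(||x||/||e||) ≈ 20*0.936331 = 18.72662.
floor(18.72662) = 18.

18


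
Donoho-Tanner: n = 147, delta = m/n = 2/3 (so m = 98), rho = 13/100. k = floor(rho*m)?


m = 2/3*147 = 98.
rho = 13/100.
rho*m = 13/100*98 = 12.74.
k = floor(12.74) = 12.

12


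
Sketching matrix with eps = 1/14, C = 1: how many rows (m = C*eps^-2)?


1/eps = 14.
(1/eps)^2 = 196.
m = 1*196 = 196.

196


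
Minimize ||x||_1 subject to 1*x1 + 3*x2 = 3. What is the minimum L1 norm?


Axis intercepts:
  x1 = 3, x2 = 0: L1 = 3
  x1 = 0, x2 = 1: L1 = 1
x* = (0, 1)
||x*||_1 = 1.

1


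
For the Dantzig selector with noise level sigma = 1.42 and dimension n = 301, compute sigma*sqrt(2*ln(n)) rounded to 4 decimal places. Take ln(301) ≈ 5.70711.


ln(301) ≈ 5.70711.
2*ln(n) ≈ 11.41422.
sqrt(2*ln(n)) ≈ sqrt(11.41422) ≈ 3.378494.
threshold ≈ 1.42*3.378494 = 4.79746148 ≈ 4.7975.

4.7975


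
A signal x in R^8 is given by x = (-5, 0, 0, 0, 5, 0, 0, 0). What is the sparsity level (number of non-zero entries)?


Non-zero positions: [0, 4].
Sparsity = 2.

2


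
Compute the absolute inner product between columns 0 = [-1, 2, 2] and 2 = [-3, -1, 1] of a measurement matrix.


Inner product: -1*-3 + 2*-1 + 2*1
Products: [3, -2, 2]
Sum = 3.
|dot| = 3.

3


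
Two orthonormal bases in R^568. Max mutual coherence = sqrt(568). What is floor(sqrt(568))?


23^2 = 529 <= 568 < 576 = 24^2, so 23 <= sqrt(568) < 24.
floor(sqrt(568)) = 23.

23


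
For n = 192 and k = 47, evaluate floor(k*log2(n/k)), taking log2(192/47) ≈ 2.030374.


log2(n/k) = log2(192/47) ≈ 2.030374.
k*log2(n/k) ≈ 47*2.030374 = 95.427578.
floor(95.427578) = 95.

95


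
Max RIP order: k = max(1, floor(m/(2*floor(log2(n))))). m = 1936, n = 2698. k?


floor(log2(2698)) = 11.
2*11 = 22.
m/(2*floor(log2(n))) = 1936/22 ≈ 88.0.
floor = 88.
k = max(1, 88) = 88.

88


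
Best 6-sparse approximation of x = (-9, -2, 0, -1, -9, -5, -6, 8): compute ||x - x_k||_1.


Sorted |x_i| descending: [9, 9, 8, 6, 5, 2, 1, 0]
Keep top 6: [9, 9, 8, 6, 5, 2]
Tail entries: [1, 0]
L1 error = sum of tail = 1.

1


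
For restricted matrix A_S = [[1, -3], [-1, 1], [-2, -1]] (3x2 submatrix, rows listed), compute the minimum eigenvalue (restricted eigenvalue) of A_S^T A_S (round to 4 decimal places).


A_S^T A_S = [[6, -2], [-2, 11]].
trace = 17.
det = 62.
disc = trace^2 - 4*det = 289 - 4*62 = 41.
sqrt(41) ≈ 6.403124.
lam_min = (17 - sqrt(41))/2 ≈ (17 - 6.403124)/2 = 5.298438 ≈ 5.2984.

5.2984


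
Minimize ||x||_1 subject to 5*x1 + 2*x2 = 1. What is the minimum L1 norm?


Axis intercepts:
  x1 = 1/5, x2 = 0: L1 = 1/5
  x1 = 0, x2 = 1/2: L1 = 1/2
x* = (1/5, 0)
||x*||_1 = 1/5.

1/5


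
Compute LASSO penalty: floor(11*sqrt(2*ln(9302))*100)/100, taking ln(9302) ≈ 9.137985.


ln(9302) ≈ 9.137985.
2*ln(n) ≈ 18.27597.
sqrt(2*ln(n)) ≈ sqrt(18.27597) ≈ 4.27504.
lambda ≈ 11*4.27504 = 47.02544.
floor(lambda*100)/100 = 47.02.

47.02


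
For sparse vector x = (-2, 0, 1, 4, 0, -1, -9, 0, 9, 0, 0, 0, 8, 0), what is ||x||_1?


Non-zero entries: [(0, -2), (2, 1), (3, 4), (5, -1), (6, -9), (8, 9), (12, 8)]
Absolute values: [2, 1, 4, 1, 9, 9, 8]
||x||_1 = sum = 34.

34


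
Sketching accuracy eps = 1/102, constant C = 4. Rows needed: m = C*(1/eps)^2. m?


1/eps = 102.
(1/eps)^2 = 10404.
m = 4*10404 = 41616.

41616


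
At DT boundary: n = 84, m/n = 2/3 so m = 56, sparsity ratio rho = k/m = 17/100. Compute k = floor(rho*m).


m = 2/3*84 = 56.
rho = 17/100.
rho*m = 17/100*56 = 9.52.
k = floor(9.52) = 9.

9


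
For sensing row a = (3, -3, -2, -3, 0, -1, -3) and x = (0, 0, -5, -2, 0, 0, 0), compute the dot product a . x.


Non-zero terms: ['-2*-5', '-3*-2']
Products: [10, 6]
y = sum = 16.

16


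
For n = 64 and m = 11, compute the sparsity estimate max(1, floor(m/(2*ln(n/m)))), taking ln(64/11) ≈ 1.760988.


n/m = 64/11.
ln(n/m) ≈ 1.760988.
2*ln(n/m) ≈ 3.521976.
m/(2*ln(n/m)) ≈ 11/3.521976 ≈ 3.1232.
floor = 3.
k_max = max(1, 3) = 3.

3


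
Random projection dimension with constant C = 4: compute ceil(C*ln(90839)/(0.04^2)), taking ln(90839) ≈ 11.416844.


ln(90839) ≈ 11.416844.
eps^2 = 0.04^2 = 0.0016.
C*ln(N)/eps^2 ≈ 4*11.416844/0.0016 ≈ 28542.11.
m = ceil(28542.11) = 28543.

28543


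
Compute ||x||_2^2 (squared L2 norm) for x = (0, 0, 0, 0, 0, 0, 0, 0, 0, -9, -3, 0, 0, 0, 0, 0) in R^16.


Non-zero entries: [(9, -9), (10, -3)]
Squares: [81, 9]
||x||_2^2 = sum = 90.

90


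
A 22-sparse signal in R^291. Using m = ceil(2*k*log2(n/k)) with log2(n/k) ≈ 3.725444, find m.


log2(n/k) = log2(291/22) ≈ 3.725444.
2*k*log2(n/k) ≈ 2*22*3.725444 = 163.919536.
m = ceil(163.919536) = 164.

164


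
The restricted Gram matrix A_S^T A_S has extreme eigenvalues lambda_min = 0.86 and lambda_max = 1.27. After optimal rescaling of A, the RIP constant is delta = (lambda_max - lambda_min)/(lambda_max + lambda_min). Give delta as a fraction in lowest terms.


lambda_max - lambda_min = 1.27 - 0.86 = 0.41.
lambda_max + lambda_min = 1.27 + 0.86 = 2.13.
delta = 0.41/2.13 = 41/213.

41/213


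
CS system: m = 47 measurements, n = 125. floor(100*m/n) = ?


100*m/n = 100*47/125 ≈ 37.6.
floor = 37.

37


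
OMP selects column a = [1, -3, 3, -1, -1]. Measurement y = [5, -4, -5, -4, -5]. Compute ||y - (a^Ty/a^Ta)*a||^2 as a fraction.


a^T a = 21.
a^T y = 11.
coeff = 11/21 = 11/21.
||r||^2 = 2126/21.

2126/21


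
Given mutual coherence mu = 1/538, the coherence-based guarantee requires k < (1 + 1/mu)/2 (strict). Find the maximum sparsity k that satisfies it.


1/mu = 538.
1 + 1/mu = 539.
(1 + 1/mu)/2 = 269.5 is not an integer, so k_max = floor(269.5) = 269.

269


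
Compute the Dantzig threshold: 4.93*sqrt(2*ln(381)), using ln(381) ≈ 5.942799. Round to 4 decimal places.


ln(381) ≈ 5.942799.
2*ln(n) ≈ 11.885598.
sqrt(2*ln(n)) ≈ sqrt(11.885598) ≈ 3.44755.
threshold ≈ 4.93*3.44755 = 16.9964215 ≈ 16.9964.

16.9964


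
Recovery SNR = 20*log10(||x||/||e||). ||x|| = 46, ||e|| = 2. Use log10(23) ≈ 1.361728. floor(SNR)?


||x||/||e|| = 46/2 = 23.
log10(23) ≈ 1.361728.
20*log10(||x||/||e||) ≈ 20*1.361728 = 27.23456.
floor(27.23456) = 27.

27


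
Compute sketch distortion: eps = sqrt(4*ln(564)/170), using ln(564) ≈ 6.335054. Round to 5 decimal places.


ln(564) ≈ 6.335054.
4*ln(N)/m ≈ 4*6.335054/170 ≈ 0.14906009.
eps = sqrt(0.14906009) ≈ 0.386083 ≈ 0.38608.

0.38608


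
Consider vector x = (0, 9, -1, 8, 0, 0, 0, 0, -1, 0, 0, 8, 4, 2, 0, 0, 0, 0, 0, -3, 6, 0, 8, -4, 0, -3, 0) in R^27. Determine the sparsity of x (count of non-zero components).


Non-zero positions: [1, 2, 3, 8, 11, 12, 13, 19, 20, 22, 23, 25].
Sparsity = 12.

12


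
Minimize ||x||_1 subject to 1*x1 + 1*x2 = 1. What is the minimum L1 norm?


Axis intercepts:
  x1 = 1, x2 = 0: L1 = 1
  x1 = 0, x2 = 1: L1 = 1
x* = (1, 0)
||x*||_1 = 1.

1


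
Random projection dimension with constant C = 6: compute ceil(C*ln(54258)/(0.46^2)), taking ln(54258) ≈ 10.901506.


ln(54258) ≈ 10.901506.
eps^2 = 0.46^2 = 0.2116.
C*ln(N)/eps^2 ≈ 6*10.901506/0.2116 ≈ 309.1164.
m = ceil(309.1164) = 310.

310


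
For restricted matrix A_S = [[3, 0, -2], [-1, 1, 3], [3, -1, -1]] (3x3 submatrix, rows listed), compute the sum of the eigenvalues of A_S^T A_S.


Sum of eigenvalues of A_S^T A_S = trace(A_S^T A_S) = sum of squared column norms of A_S.
A_S^T A_S diagonal: [19, 2, 14].
trace = 19 + 2 + 14 = 35.

35


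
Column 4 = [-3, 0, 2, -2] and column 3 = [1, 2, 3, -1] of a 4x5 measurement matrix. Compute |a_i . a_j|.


Inner product: -3*1 + 0*2 + 2*3 + -2*-1
Products: [-3, 0, 6, 2]
Sum = 5.
|dot| = 5.

5


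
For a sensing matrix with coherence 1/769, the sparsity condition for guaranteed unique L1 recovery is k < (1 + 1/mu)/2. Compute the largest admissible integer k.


1/mu = 769.
1 + 1/mu = 770.
(1 + 1/mu)/2 = 385 is an integer and the inequality is strict, so k_max = 385 - 1 = 384.

384


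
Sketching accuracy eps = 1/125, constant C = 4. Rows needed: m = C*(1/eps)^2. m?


1/eps = 125.
(1/eps)^2 = 15625.
m = 4*15625 = 62500.

62500


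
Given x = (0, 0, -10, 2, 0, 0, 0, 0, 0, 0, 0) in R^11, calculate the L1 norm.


Non-zero entries: [(2, -10), (3, 2)]
Absolute values: [10, 2]
||x||_1 = sum = 12.

12


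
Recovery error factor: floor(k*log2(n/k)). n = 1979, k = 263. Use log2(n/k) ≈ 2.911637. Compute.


log2(n/k) = log2(1979/263) ≈ 2.911637.
k*log2(n/k) ≈ 263*2.911637 = 765.760531.
floor(765.760531) = 765.

765


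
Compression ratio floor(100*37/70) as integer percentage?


100*m/n = 100*37/70 ≈ 52.8571.
floor = 52.

52


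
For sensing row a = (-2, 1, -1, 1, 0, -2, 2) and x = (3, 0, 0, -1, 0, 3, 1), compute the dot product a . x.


Non-zero terms: ['-2*3', '1*-1', '-2*3', '2*1']
Products: [-6, -1, -6, 2]
y = sum = -11.

-11


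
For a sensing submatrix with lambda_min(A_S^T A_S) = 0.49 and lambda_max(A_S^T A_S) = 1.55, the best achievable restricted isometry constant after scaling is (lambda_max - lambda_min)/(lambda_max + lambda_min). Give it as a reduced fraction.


lambda_max - lambda_min = 1.55 - 0.49 = 1.06.
lambda_max + lambda_min = 1.55 + 0.49 = 2.04.
delta = 1.06/2.04 = 106/204 = 53/102.

53/102


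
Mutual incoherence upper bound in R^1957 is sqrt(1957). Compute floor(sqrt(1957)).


44^2 = 1936 <= 1957 < 2025 = 45^2, so 44 <= sqrt(1957) < 45.
floor(sqrt(1957)) = 44.

44


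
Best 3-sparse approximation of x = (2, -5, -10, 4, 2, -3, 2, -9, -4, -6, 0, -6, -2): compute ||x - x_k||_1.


Sorted |x_i| descending: [10, 9, 6, 6, 5, 4, 4, 3, 2, 2, 2, 2, 0]
Keep top 3: [10, 9, 6]
Tail entries: [6, 5, 4, 4, 3, 2, 2, 2, 2, 0]
L1 error = sum of tail = 30.

30


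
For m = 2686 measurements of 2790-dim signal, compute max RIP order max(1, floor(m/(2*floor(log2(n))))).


floor(log2(2790)) = 11.
2*11 = 22.
m/(2*floor(log2(n))) = 2686/22 ≈ 122.0909.
floor = 122.
k = max(1, 122) = 122.

122


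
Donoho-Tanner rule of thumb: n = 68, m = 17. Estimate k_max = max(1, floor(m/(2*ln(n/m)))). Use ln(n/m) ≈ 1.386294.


n/m = 68/17 = 4.
ln(n/m) ≈ 1.386294.
2*ln(n/m) ≈ 2.772588.
m/(2*ln(n/m)) ≈ 17/2.772588 ≈ 6.1315.
floor = 6.
k_max = max(1, 6) = 6.

6
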